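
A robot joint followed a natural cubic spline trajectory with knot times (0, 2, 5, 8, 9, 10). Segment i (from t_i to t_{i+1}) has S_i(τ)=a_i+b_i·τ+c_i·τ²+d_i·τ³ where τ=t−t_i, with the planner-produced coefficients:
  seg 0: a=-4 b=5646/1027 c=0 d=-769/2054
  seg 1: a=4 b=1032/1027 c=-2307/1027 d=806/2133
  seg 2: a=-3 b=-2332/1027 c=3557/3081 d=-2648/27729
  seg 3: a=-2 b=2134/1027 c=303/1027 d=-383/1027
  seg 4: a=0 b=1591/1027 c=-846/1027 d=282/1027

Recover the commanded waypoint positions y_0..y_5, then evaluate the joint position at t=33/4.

y_0=-4 y_1=4 y_2=-3 y_3=-2 y_4=0 y_5=1
S(33/4) = -96483/65728

y_0 = S_0(0) = a_0 = -4
y_1 = S_1(0) = a_1 = 4
y_2 = S_2(0) = a_2 = -3
y_3 = S_3(0) = a_3 = -2
y_4 = S_4(0) = a_4 = 0
y_5 = S_4(1) = 1
t_q=33/4 is in segment 3 (τ=1/4); S_3(τ)=-96483/65728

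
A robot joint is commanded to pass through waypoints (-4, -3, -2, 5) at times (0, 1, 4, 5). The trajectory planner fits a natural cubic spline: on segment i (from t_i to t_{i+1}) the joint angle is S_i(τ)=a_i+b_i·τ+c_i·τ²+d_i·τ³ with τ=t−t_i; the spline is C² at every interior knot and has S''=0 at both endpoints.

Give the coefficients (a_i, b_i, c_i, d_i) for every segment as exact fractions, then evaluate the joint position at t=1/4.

  seg 0: a=-4 b=241/165 c=0 d=-76/165
  seg 1: a=-3 b=13/165 c=-76/55 d=22/45
  seg 2: a=-2 b=823/165 c=166/55 d=-166/165
S(1/4) = -641/176

Δ: Δ0=1, Δ1=1/3, Δ2=7
row 1: diag=8, rhs=-4; c'=3/8, d'=-1/2
row 2: denom=8−3·3/8=55/8; d'=(40−3·-1/2)/(55/8)=332/55
back: M2=332/55
back: M1=-1/2−3/8·332/55=-152/55
M: M0=0, M1=-152/55, M2=332/55, M3=0
seg 0: a=-4, c=M0/2=0, d=(M1−M0)/(6·1)=-76/165, b=Δ0−h0·(2M0+M1)/6=241/165
seg 1: a=-3, c=M1/2=-76/55, d=(M2−M1)/(6·3)=22/45, b=Δ1−h1·(2M1+M2)/6=13/165
seg 2: a=-2, c=M2/2=166/55, d=(M3−M2)/(6·1)=-166/165, b=Δ2−h2·(2M2+M3)/6=823/165
t_q=1/4 → seg 0, τ=1/4; S=-4+241/165·τ+0·τ²+-76/165·τ³=-641/176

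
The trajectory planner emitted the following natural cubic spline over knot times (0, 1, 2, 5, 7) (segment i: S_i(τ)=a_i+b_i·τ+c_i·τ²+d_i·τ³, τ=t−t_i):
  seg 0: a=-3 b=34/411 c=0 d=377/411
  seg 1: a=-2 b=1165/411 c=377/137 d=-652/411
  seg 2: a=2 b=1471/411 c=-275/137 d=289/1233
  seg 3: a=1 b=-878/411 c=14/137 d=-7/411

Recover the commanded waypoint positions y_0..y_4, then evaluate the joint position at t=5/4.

y_0 = S_0(0) = a_0 = -3
y_1 = S_1(0) = a_1 = -2
y_2 = S_2(0) = a_2 = 2
y_3 = S_3(0) = a_3 = 1
y_4 = S_3(2) = -3
t_q=5/4 is in segment 1 (τ=1/4); S_1(τ)=-627/548

y_0=-3 y_1=-2 y_2=2 y_3=1 y_4=-3
S(5/4) = -627/548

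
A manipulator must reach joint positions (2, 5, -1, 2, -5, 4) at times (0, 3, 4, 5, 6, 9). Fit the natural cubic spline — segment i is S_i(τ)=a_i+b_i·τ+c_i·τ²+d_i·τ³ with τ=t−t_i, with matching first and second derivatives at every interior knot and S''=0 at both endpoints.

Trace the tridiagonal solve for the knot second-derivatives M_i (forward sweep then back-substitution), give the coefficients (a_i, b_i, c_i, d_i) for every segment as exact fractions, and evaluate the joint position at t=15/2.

  seg 0: a=2 b=1480/299 c=0 d=-1181/2691
  seg 1: a=5 b=-2063/299 c=-1181/299 d=1450/299
  seg 2: a=-1 b=-75/299 c=3169/299 d=-169/23
  seg 3: a=2 b=-328/299 c=-3422/299 d=1657/299
  seg 4: a=-5 b=-2201/299 c=1549/299 d=-1549/2691
S(15/2) = -15137/2392

Δ: Δ0=1, Δ1=-6, Δ2=3, Δ3=-7, Δ4=3
row 1: diag=8, rhs=-42; c'=1/8, d'=-21/4
row 2: denom=4−1·1/8=31/8; d'=(54−1·-21/4)/(31/8)=474/31
row 3: denom=4−1·8/31=116/31; d'=(-60−1·474/31)/(116/31)=-1167/58
row 4: denom=8−1·31/116=897/116; d'=(60−1·-1167/58)/(897/116)=3098/299
back: M4=3098/299
back: M3=-1167/58−31/116·3098/299=-6844/299
back: M2=474/31−8/31·-6844/299=6338/299
back: M1=-21/4−1/8·6338/299=-2362/299
M: M0=0, M1=-2362/299, M2=6338/299, M3=-6844/299, M4=3098/299, M5=0
seg 0: a=2, c=M0/2=0, d=(M1−M0)/(6·3)=-1181/2691, b=Δ0−h0·(2M0+M1)/6=1480/299
seg 1: a=5, c=M1/2=-1181/299, d=(M2−M1)/(6·1)=1450/299, b=Δ1−h1·(2M1+M2)/6=-2063/299
seg 2: a=-1, c=M2/2=3169/299, d=(M3−M2)/(6·1)=-169/23, b=Δ2−h2·(2M2+M3)/6=-75/299
seg 3: a=2, c=M3/2=-3422/299, d=(M4−M3)/(6·1)=1657/299, b=Δ3−h3·(2M3+M4)/6=-328/299
seg 4: a=-5, c=M4/2=1549/299, d=(M5−M4)/(6·3)=-1549/2691, b=Δ4−h4·(2M4+M5)/6=-2201/299
t_q=15/2 → seg 4, τ=3/2; S=-5+-2201/299·τ+1549/299·τ²+-1549/2691·τ³=-15137/2392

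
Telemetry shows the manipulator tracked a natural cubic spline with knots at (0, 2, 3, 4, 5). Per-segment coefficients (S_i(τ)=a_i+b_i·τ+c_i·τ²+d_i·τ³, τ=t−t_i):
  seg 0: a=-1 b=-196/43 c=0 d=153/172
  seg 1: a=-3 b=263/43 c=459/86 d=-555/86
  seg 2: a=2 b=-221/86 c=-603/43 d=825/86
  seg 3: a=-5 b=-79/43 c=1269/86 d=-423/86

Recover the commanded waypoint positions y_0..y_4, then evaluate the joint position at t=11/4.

y_0=-1 y_1=-3 y_2=2 y_3=-5 y_4=3
S(11/4) = 10275/5504

y_0 = S_0(0) = a_0 = -1
y_1 = S_1(0) = a_1 = -3
y_2 = S_2(0) = a_2 = 2
y_3 = S_3(0) = a_3 = -5
y_4 = S_3(1) = 3
t_q=11/4 is in segment 1 (τ=3/4); S_1(τ)=10275/5504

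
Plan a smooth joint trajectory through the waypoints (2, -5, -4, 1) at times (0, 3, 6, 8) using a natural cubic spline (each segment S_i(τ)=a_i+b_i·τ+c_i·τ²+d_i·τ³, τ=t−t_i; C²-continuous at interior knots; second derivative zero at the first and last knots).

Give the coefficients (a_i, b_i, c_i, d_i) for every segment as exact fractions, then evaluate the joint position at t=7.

Δ: Δ0=-7/3, Δ1=1/3, Δ2=5/2
row 1: diag=12, rhs=16; c'=1/4, d'=4/3
row 2: denom=10−3·1/4=37/4; d'=(13−3·4/3)/(37/4)=36/37
back: M2=36/37
back: M1=4/3−1/4·36/37=121/111
M: M0=0, M1=121/111, M2=36/37, M3=0
seg 0: a=2, c=M0/2=0, d=(M1−M0)/(6·3)=121/1998, b=Δ0−h0·(2M0+M1)/6=-213/74
seg 1: a=-5, c=M1/2=121/222, d=(M2−M1)/(6·3)=-13/1998, b=Δ1−h1·(2M1+M2)/6=-46/37
seg 2: a=-4, c=M2/2=18/37, d=(M3−M2)/(6·2)=-3/37, b=Δ2−h2·(2M2+M3)/6=137/74
t_q=7 → seg 2, τ=1; S=-4+137/74·τ+18/37·τ²+-3/37·τ³=-129/74

  seg 0: a=2 b=-213/74 c=0 d=121/1998
  seg 1: a=-5 b=-46/37 c=121/222 d=-13/1998
  seg 2: a=-4 b=137/74 c=18/37 d=-3/37
S(7) = -129/74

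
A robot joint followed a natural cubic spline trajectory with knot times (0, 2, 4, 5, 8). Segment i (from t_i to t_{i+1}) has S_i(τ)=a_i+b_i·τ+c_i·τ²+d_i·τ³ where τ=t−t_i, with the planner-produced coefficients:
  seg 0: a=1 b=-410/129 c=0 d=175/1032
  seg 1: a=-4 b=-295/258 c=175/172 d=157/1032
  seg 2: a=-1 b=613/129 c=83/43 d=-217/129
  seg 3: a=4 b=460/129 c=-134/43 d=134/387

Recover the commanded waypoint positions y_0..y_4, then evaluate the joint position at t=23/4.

y_0=1 y_1=-4 y_2=-1 y_3=4 y_4=-4
S(23/4) = 6973/1376

y_0 = S_0(0) = a_0 = 1
y_1 = S_1(0) = a_1 = -4
y_2 = S_2(0) = a_2 = -1
y_3 = S_3(0) = a_3 = 4
y_4 = S_3(3) = -4
t_q=23/4 is in segment 3 (τ=3/4); S_3(τ)=6973/1376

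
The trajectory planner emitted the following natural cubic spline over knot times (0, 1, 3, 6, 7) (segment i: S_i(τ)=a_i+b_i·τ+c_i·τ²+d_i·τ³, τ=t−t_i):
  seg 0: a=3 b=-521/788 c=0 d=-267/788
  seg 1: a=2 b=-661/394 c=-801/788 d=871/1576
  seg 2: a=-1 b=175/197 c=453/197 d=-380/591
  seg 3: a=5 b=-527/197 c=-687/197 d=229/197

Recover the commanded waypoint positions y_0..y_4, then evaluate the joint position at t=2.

y_0=3 y_1=2 y_2=-1 y_3=5 y_4=0
S(2) = -223/1576

y_0 = S_0(0) = a_0 = 3
y_1 = S_1(0) = a_1 = 2
y_2 = S_2(0) = a_2 = -1
y_3 = S_3(0) = a_3 = 5
y_4 = S_3(1) = 0
t_q=2 is in segment 1 (τ=1); S_1(τ)=-223/1576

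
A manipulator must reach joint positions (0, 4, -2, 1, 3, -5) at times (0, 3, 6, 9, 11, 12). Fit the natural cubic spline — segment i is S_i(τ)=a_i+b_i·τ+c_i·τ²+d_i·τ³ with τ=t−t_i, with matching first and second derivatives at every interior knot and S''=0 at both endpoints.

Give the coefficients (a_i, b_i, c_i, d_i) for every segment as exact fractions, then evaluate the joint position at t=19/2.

Δ: Δ0=4/3, Δ1=-2, Δ2=1, Δ3=1, Δ4=-8
row 1: diag=12, rhs=-20; c'=1/4, d'=-5/3
row 2: denom=12−3·1/4=45/4; d'=(18−3·-5/3)/(45/4)=92/45
row 3: denom=10−3·4/15=46/5; d'=(0−3·92/45)/(46/5)=-2/3
row 4: denom=6−2·5/23=128/23; d'=(-54−2·-2/3)/(128/23)=-1817/192
back: M4=-1817/192
back: M3=-2/3−5/23·-1817/192=89/64
back: M2=92/45−4/15·89/64=241/144
back: M1=-5/3−1/4·241/144=-1201/576
M: M0=0, M1=-1201/576, M2=241/144, M3=89/64, M4=-1817/192, M5=0
seg 0: a=0, c=M0/2=0, d=(M1−M0)/(6·3)=-1201/10368, b=Δ0−h0·(2M0+M1)/6=2737/1152
seg 1: a=4, c=M1/2=-1201/1152, d=(M2−M1)/(6·3)=2165/10368, b=Δ1−h1·(2M1+M2)/6=-433/576
seg 2: a=-2, c=M2/2=241/288, d=(M3−M2)/(6·3)=-163/10368, b=Δ2−h2·(2M2+M3)/6=-1577/1152
seg 3: a=1, c=M3/2=89/128, d=(M4−M3)/(6·2)=-521/576, b=Δ3−h3·(2M3+M4)/6=1859/576
seg 4: a=3, c=M4/2=-1817/384, d=(M5−M4)/(6·1)=1817/1152, b=Δ4−h4·(2M4+M5)/6=-2791/576
t_q=19/2 → seg 3, τ=1/2; S=1+1859/576·τ+89/128·τ²+-521/576·τ³=1027/384

  seg 0: a=0 b=2737/1152 c=0 d=-1201/10368
  seg 1: a=4 b=-433/576 c=-1201/1152 d=2165/10368
  seg 2: a=-2 b=-1577/1152 c=241/288 d=-163/10368
  seg 3: a=1 b=1859/576 c=89/128 d=-521/576
  seg 4: a=3 b=-2791/576 c=-1817/384 d=1817/1152
S(19/2) = 1027/384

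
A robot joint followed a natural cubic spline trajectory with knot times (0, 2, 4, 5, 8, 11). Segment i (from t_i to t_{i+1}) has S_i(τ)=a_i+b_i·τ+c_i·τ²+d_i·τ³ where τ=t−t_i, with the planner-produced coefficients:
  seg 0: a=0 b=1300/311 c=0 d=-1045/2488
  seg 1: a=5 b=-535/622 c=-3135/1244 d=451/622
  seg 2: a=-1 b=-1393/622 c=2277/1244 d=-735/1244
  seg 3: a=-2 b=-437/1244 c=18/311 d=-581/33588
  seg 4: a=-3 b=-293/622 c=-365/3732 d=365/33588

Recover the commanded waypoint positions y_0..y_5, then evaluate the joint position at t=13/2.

y_0 = S_0(0) = a_0 = 0
y_1 = S_1(0) = a_1 = 5
y_2 = S_2(0) = a_2 = -1
y_3 = S_3(0) = a_3 = -2
y_4 = S_4(0) = a_4 = -3
y_5 = S_4(3) = -5
t_q=13/2 is in segment 3 (τ=3/2); S_3(τ)=-24433/9952

y_0=0 y_1=5 y_2=-1 y_3=-2 y_4=-3 y_5=-5
S(13/2) = -24433/9952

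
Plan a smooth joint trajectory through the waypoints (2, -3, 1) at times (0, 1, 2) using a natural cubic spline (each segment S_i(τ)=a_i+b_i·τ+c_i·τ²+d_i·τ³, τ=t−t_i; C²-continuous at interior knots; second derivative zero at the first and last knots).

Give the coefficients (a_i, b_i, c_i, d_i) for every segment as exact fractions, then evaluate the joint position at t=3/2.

  seg 0: a=2 b=-29/4 c=0 d=9/4
  seg 1: a=-3 b=-1/2 c=27/4 d=-9/4
S(3/2) = -59/32

Δ: Δ0=-5, Δ1=4
row 1: diag=4, rhs=54; c'=1/4, d'=27/2
back: M1=27/2
M: M0=0, M1=27/2, M2=0
seg 0: a=2, c=M0/2=0, d=(M1−M0)/(6·1)=9/4, b=Δ0−h0·(2M0+M1)/6=-29/4
seg 1: a=-3, c=M1/2=27/4, d=(M2−M1)/(6·1)=-9/4, b=Δ1−h1·(2M1+M2)/6=-1/2
t_q=3/2 → seg 1, τ=1/2; S=-3+-1/2·τ+27/4·τ²+-9/4·τ³=-59/32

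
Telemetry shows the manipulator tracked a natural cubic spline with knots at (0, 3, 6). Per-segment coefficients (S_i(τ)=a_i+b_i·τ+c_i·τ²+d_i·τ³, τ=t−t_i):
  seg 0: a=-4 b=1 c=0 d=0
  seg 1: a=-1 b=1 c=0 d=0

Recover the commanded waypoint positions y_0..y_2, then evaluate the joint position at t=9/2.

y_0=-4 y_1=-1 y_2=2
S(9/2) = 1/2

y_0 = S_0(0) = a_0 = -4
y_1 = S_1(0) = a_1 = -1
y_2 = S_1(3) = 2
t_q=9/2 is in segment 1 (τ=3/2); S_1(τ)=1/2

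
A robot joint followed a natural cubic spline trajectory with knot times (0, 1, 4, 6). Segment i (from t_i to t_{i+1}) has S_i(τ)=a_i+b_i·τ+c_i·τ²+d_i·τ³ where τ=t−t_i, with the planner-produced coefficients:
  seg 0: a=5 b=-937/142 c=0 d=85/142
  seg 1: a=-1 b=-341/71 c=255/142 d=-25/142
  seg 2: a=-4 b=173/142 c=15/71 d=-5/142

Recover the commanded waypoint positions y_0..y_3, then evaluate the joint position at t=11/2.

y_0 = S_0(0) = a_0 = 5
y_1 = S_1(0) = a_1 = -1
y_2 = S_2(0) = a_2 = -4
y_3 = S_2(2) = -1
t_q=11/2 is in segment 2 (τ=3/2); S_2(τ)=-2063/1136

y_0=5 y_1=-1 y_2=-4 y_3=-1
S(11/2) = -2063/1136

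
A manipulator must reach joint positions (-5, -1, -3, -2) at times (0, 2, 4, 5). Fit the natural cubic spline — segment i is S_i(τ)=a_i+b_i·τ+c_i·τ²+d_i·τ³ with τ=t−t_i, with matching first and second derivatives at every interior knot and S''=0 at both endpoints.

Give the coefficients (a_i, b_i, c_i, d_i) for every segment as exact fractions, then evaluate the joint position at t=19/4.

  seg 0: a=-5 b=3 c=0 d=-1/4
  seg 1: a=-1 b=0 c=-3/2 d=1/2
  seg 2: a=-3 b=0 c=3/2 d=-1/2
S(19/4) = -303/128

Δ: Δ0=2, Δ1=-1, Δ2=1
row 1: diag=8, rhs=-18; c'=1/4, d'=-9/4
row 2: denom=6−2·1/4=11/2; d'=(12−2·-9/4)/(11/2)=3
back: M2=3
back: M1=-9/4−1/4·3=-3
M: M0=0, M1=-3, M2=3, M3=0
seg 0: a=-5, c=M0/2=0, d=(M1−M0)/(6·2)=-1/4, b=Δ0−h0·(2M0+M1)/6=3
seg 1: a=-1, c=M1/2=-3/2, d=(M2−M1)/(6·2)=1/2, b=Δ1−h1·(2M1+M2)/6=0
seg 2: a=-3, c=M2/2=3/2, d=(M3−M2)/(6·1)=-1/2, b=Δ2−h2·(2M2+M3)/6=0
t_q=19/4 → seg 2, τ=3/4; S=-3+0·τ+3/2·τ²+-1/2·τ³=-303/128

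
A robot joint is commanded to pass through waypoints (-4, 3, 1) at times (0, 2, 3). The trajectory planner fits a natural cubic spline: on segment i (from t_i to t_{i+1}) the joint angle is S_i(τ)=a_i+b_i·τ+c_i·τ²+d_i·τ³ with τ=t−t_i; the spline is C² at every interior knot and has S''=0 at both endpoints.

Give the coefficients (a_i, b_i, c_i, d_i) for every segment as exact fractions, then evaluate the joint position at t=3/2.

  seg 0: a=-4 b=16/3 c=0 d=-11/24
  seg 1: a=3 b=-1/6 c=-11/4 d=11/12
S(3/2) = 157/64

Δ: Δ0=7/2, Δ1=-2
row 1: diag=6, rhs=-33; c'=1/6, d'=-11/2
back: M1=-11/2
M: M0=0, M1=-11/2, M2=0
seg 0: a=-4, c=M0/2=0, d=(M1−M0)/(6·2)=-11/24, b=Δ0−h0·(2M0+M1)/6=16/3
seg 1: a=3, c=M1/2=-11/4, d=(M2−M1)/(6·1)=11/12, b=Δ1−h1·(2M1+M2)/6=-1/6
t_q=3/2 → seg 0, τ=3/2; S=-4+16/3·τ+0·τ²+-11/24·τ³=157/64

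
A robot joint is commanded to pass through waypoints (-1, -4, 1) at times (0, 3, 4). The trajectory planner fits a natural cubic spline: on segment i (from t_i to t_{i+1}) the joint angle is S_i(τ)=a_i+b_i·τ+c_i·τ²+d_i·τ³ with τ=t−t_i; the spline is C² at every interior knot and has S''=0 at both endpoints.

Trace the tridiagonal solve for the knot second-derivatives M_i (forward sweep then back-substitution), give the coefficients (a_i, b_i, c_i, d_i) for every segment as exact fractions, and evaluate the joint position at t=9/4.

  seg 0: a=-1 b=-13/4 c=0 d=1/4
  seg 1: a=-4 b=7/2 c=9/4 d=-3/4
S(9/4) = -1399/256

Δ: Δ0=-1, Δ1=5
row 1: diag=8, rhs=36; c'=1/8, d'=9/2
back: M1=9/2
M: M0=0, M1=9/2, M2=0
seg 0: a=-1, c=M0/2=0, d=(M1−M0)/(6·3)=1/4, b=Δ0−h0·(2M0+M1)/6=-13/4
seg 1: a=-4, c=M1/2=9/4, d=(M2−M1)/(6·1)=-3/4, b=Δ1−h1·(2M1+M2)/6=7/2
t_q=9/4 → seg 0, τ=9/4; S=-1+-13/4·τ+0·τ²+1/4·τ³=-1399/256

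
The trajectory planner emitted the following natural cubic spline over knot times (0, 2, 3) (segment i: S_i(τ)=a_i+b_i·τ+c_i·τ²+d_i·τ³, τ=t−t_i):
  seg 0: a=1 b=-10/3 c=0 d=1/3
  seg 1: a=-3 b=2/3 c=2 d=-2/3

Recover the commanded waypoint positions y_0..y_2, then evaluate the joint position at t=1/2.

y_0=1 y_1=-3 y_2=-1
S(1/2) = -5/8

y_0 = S_0(0) = a_0 = 1
y_1 = S_1(0) = a_1 = -3
y_2 = S_1(1) = -1
t_q=1/2 is in segment 0 (τ=1/2); S_0(τ)=-5/8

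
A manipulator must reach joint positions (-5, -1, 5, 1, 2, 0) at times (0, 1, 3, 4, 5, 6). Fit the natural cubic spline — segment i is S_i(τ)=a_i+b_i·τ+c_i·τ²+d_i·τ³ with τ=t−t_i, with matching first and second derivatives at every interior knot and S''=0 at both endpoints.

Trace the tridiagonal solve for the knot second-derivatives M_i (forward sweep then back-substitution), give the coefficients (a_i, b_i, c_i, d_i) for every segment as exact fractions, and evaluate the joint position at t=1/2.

Δ: Δ0=4, Δ1=3, Δ2=-4, Δ3=1, Δ4=-2
row 1: diag=6, rhs=-6; c'=1/3, d'=-1
row 2: denom=6−2·1/3=16/3; d'=(-42−2·-1)/(16/3)=-15/2
row 3: denom=4−1·3/16=61/16; d'=(30−1·-15/2)/(61/16)=600/61
row 4: denom=4−1·16/61=228/61; d'=(-18−1·600/61)/(228/61)=-283/38
back: M4=-283/38
back: M3=600/61−16/61·-283/38=224/19
back: M2=-15/2−3/16·224/19=-369/38
back: M1=-1−1/3·-369/38=85/38
M: M0=0, M1=85/38, M2=-369/38, M3=224/19, M4=-283/38, M5=0
seg 0: a=-5, c=M0/2=0, d=(M1−M0)/(6·1)=85/228, b=Δ0−h0·(2M0+M1)/6=827/228
seg 1: a=-1, c=M1/2=85/76, d=(M2−M1)/(6·2)=-227/228, b=Δ1−h1·(2M1+M2)/6=541/114
seg 2: a=5, c=M2/2=-369/76, d=(M3−M2)/(6·1)=43/12, b=Δ2−h2·(2M2+M3)/6=-311/114
seg 3: a=1, c=M3/2=112/19, d=(M4−M3)/(6·1)=-731/228, b=Δ3−h3·(2M3+M4)/6=-385/228
seg 4: a=2, c=M4/2=-283/76, d=(M5−M4)/(6·1)=283/228, b=Δ4−h4·(2M4+M5)/6=55/114
t_q=1/2 → seg 0, τ=1/2; S=-5+827/228·τ+0·τ²+85/228·τ³=-1909/608

  seg 0: a=-5 b=827/228 c=0 d=85/228
  seg 1: a=-1 b=541/114 c=85/76 d=-227/228
  seg 2: a=5 b=-311/114 c=-369/76 d=43/12
  seg 3: a=1 b=-385/228 c=112/19 d=-731/228
  seg 4: a=2 b=55/114 c=-283/76 d=283/228
S(1/2) = -1909/608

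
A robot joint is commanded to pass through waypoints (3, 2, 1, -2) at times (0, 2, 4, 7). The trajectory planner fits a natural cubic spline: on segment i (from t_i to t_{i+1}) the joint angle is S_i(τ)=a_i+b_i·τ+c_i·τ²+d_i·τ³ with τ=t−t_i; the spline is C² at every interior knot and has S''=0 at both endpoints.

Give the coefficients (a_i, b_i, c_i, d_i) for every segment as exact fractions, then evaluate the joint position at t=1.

Δ: Δ0=-1/2, Δ1=-1/2, Δ2=-1
row 1: diag=8, rhs=0; c'=1/4, d'=0
row 2: denom=10−2·1/4=19/2; d'=(-3−2·0)/(19/2)=-6/19
back: M2=-6/19
back: M1=0−1/4·-6/19=3/38
M: M0=0, M1=3/38, M2=-6/19, M3=0
seg 0: a=3, c=M0/2=0, d=(M1−M0)/(6·2)=1/152, b=Δ0−h0·(2M0+M1)/6=-10/19
seg 1: a=2, c=M1/2=3/76, d=(M2−M1)/(6·2)=-5/152, b=Δ1−h1·(2M1+M2)/6=-17/38
seg 2: a=1, c=M2/2=-3/19, d=(M3−M2)/(6·3)=1/57, b=Δ2−h2·(2M2+M3)/6=-13/19
t_q=1 → seg 0, τ=1; S=3+-10/19·τ+0·τ²+1/152·τ³=377/152

  seg 0: a=3 b=-10/19 c=0 d=1/152
  seg 1: a=2 b=-17/38 c=3/76 d=-5/152
  seg 2: a=1 b=-13/19 c=-3/19 d=1/57
S(1) = 377/152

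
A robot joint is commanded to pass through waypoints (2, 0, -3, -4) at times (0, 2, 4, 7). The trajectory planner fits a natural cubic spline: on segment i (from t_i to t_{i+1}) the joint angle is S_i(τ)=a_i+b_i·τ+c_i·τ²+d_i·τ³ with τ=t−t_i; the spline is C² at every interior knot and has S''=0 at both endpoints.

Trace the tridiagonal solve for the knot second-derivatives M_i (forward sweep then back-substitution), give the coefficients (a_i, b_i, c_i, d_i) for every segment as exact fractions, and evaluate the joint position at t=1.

  seg 0: a=2 b=-46/57 c=0 d=-11/228
  seg 1: a=0 b=-79/57 c=-11/38 d=53/456
  seg 2: a=-3 b=-131/114 c=31/76 d=-31/684
S(1) = 87/76

Δ: Δ0=-1, Δ1=-3/2, Δ2=-1/3
row 1: diag=8, rhs=-3; c'=1/4, d'=-3/8
row 2: denom=10−2·1/4=19/2; d'=(7−2·-3/8)/(19/2)=31/38
back: M2=31/38
back: M1=-3/8−1/4·31/38=-11/19
M: M0=0, M1=-11/19, M2=31/38, M3=0
seg 0: a=2, c=M0/2=0, d=(M1−M0)/(6·2)=-11/228, b=Δ0−h0·(2M0+M1)/6=-46/57
seg 1: a=0, c=M1/2=-11/38, d=(M2−M1)/(6·2)=53/456, b=Δ1−h1·(2M1+M2)/6=-79/57
seg 2: a=-3, c=M2/2=31/76, d=(M3−M2)/(6·3)=-31/684, b=Δ2−h2·(2M2+M3)/6=-131/114
t_q=1 → seg 0, τ=1; S=2+-46/57·τ+0·τ²+-11/228·τ³=87/76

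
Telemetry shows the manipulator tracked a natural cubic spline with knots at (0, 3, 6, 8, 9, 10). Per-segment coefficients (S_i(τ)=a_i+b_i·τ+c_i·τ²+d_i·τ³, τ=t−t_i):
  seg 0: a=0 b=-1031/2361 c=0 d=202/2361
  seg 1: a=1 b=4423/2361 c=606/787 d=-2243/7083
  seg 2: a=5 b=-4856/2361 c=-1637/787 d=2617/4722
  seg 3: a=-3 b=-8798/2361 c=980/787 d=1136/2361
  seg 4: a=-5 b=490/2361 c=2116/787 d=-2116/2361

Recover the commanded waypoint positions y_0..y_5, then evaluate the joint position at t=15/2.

y_0=0 y_1=1 y_2=5 y_3=-3 y_4=-5 y_5=-3
S(15/2) = -11267/12592

y_0 = S_0(0) = a_0 = 0
y_1 = S_1(0) = a_1 = 1
y_2 = S_2(0) = a_2 = 5
y_3 = S_3(0) = a_3 = -3
y_4 = S_4(0) = a_4 = -5
y_5 = S_4(1) = -3
t_q=15/2 is in segment 2 (τ=3/2); S_2(τ)=-11267/12592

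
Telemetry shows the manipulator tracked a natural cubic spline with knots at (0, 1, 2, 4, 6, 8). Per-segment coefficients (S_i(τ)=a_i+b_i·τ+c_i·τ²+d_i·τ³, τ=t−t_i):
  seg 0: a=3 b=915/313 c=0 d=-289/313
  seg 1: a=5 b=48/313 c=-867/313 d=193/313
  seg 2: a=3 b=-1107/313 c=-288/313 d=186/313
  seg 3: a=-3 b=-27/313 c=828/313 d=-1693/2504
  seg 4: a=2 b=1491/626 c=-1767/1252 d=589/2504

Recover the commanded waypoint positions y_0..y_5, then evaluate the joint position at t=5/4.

y_0 = S_0(0) = a_0 = 3
y_1 = S_1(0) = a_1 = 5
y_2 = S_2(0) = a_2 = 3
y_3 = S_3(0) = a_3 = -3
y_4 = S_4(0) = a_4 = 2
y_5 = S_4(2) = 3
t_q=5/4 is in segment 1 (τ=1/4); S_1(τ)=97653/20032

y_0=3 y_1=5 y_2=3 y_3=-3 y_4=2 y_5=3
S(5/4) = 97653/20032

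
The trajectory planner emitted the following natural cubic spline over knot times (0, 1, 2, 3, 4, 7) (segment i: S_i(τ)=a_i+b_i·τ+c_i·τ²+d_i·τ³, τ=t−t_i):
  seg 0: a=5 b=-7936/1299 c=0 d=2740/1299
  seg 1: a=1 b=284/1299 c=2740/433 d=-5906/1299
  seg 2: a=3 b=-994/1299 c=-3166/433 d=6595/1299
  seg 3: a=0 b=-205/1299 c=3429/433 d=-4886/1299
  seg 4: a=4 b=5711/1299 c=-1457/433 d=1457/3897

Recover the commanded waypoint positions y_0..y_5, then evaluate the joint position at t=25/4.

y_0=5 y_1=1 y_2=3 y_3=0 y_4=4 y_5=-3
S(25/4) = 30925/27712

y_0 = S_0(0) = a_0 = 5
y_1 = S_1(0) = a_1 = 1
y_2 = S_2(0) = a_2 = 3
y_3 = S_3(0) = a_3 = 0
y_4 = S_4(0) = a_4 = 4
y_5 = S_4(3) = -3
t_q=25/4 is in segment 4 (τ=9/4); S_4(τ)=30925/27712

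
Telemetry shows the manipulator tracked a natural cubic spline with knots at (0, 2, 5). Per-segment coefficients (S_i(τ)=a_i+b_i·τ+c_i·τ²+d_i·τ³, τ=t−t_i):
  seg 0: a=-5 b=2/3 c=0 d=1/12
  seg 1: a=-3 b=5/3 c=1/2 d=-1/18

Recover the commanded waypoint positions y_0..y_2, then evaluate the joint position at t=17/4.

y_0=-5 y_1=-3 y_2=5
S(17/4) = 339/128

y_0 = S_0(0) = a_0 = -5
y_1 = S_1(0) = a_1 = -3
y_2 = S_1(3) = 5
t_q=17/4 is in segment 1 (τ=9/4); S_1(τ)=339/128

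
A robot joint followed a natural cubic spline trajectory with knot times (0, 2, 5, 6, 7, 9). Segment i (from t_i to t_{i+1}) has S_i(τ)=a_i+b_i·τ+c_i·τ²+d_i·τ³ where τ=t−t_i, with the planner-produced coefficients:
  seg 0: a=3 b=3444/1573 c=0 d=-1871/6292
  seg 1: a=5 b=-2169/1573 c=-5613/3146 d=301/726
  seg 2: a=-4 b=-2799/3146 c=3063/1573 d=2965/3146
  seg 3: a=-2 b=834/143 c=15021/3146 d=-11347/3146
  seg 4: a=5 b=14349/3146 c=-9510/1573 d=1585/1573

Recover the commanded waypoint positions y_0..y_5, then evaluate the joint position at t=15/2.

y_0 = S_0(0) = a_0 = 3
y_1 = S_1(0) = a_1 = 5
y_2 = S_2(0) = a_2 = -4
y_3 = S_3(0) = a_3 = -2
y_4 = S_4(0) = a_4 = 5
y_5 = S_4(2) = -2
t_q=15/2 is in segment 4 (τ=1/2); S_4(τ)=74183/12584

y_0=3 y_1=5 y_2=-4 y_3=-2 y_4=5 y_5=-2
S(15/2) = 74183/12584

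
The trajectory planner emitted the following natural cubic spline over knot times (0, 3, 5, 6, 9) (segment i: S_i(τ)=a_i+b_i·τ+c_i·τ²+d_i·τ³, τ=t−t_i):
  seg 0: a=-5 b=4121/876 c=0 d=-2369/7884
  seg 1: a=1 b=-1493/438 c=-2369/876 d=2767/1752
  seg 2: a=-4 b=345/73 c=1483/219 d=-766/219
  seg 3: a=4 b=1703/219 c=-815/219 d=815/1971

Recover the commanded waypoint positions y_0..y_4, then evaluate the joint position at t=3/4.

y_0 = S_0(0) = a_0 = -5
y_1 = S_1(0) = a_1 = 1
y_2 = S_2(0) = a_2 = -4
y_3 = S_3(0) = a_3 = 4
y_4 = S_3(3) = 5
t_q=3/4 is in segment 0 (τ=3/4); S_0(τ)=-29873/18688

y_0=-5 y_1=1 y_2=-4 y_3=4 y_4=5
S(3/4) = -29873/18688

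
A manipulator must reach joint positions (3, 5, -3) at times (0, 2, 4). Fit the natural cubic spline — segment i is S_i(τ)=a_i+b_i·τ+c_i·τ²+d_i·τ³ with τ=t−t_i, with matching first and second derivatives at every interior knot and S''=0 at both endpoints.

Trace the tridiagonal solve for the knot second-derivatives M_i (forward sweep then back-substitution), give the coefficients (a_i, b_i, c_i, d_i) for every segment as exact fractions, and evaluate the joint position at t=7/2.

Δ: Δ0=1, Δ1=-4
row 1: diag=8, rhs=-30; c'=1/4, d'=-15/4
back: M1=-15/4
M: M0=0, M1=-15/4, M2=0
seg 0: a=3, c=M0/2=0, d=(M1−M0)/(6·2)=-5/16, b=Δ0−h0·(2M0+M1)/6=9/4
seg 1: a=5, c=M1/2=-15/8, d=(M2−M1)/(6·2)=5/16, b=Δ1−h1·(2M1+M2)/6=-3/2
t_q=7/2 → seg 1, τ=3/2; S=5+-3/2·τ+-15/8·τ²+5/16·τ³=-53/128

  seg 0: a=3 b=9/4 c=0 d=-5/16
  seg 1: a=5 b=-3/2 c=-15/8 d=5/16
S(7/2) = -53/128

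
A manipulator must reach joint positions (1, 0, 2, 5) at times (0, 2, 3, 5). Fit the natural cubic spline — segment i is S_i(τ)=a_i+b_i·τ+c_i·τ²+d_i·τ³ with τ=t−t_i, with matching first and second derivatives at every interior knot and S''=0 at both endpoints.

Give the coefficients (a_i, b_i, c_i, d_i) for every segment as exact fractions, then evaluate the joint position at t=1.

Δ: Δ0=-1/2, Δ1=2, Δ2=3/2
row 1: diag=6, rhs=15; c'=1/6, d'=5/2
row 2: denom=6−1·1/6=35/6; d'=(-3−1·5/2)/(35/6)=-33/35
back: M2=-33/35
back: M1=5/2−1/6·-33/35=93/35
M: M0=0, M1=93/35, M2=-33/35, M3=0
seg 0: a=1, c=M0/2=0, d=(M1−M0)/(6·2)=31/140, b=Δ0−h0·(2M0+M1)/6=-97/70
seg 1: a=0, c=M1/2=93/70, d=(M2−M1)/(6·1)=-3/5, b=Δ1−h1·(2M1+M2)/6=89/70
seg 2: a=2, c=M2/2=-33/70, d=(M3−M2)/(6·2)=11/140, b=Δ2−h2·(2M2+M3)/6=149/70
t_q=1 → seg 0, τ=1; S=1+-97/70·τ+0·τ²+31/140·τ³=-23/140

  seg 0: a=1 b=-97/70 c=0 d=31/140
  seg 1: a=0 b=89/70 c=93/70 d=-3/5
  seg 2: a=2 b=149/70 c=-33/70 d=11/140
S(1) = -23/140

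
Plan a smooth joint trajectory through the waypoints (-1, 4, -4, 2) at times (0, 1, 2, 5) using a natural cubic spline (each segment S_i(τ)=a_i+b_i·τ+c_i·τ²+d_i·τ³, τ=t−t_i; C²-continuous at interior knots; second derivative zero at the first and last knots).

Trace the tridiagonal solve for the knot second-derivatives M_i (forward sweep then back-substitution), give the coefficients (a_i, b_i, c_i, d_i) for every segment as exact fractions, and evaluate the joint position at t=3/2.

Δ: Δ0=5, Δ1=-8, Δ2=2
row 1: diag=4, rhs=-78; c'=1/4, d'=-39/2
row 2: denom=8−1·1/4=31/4; d'=(60−1·-39/2)/(31/4)=318/31
back: M2=318/31
back: M1=-39/2−1/4·318/31=-684/31
M: M0=0, M1=-684/31, M2=318/31, M3=0
seg 0: a=-1, c=M0/2=0, d=(M1−M0)/(6·1)=-114/31, b=Δ0−h0·(2M0+M1)/6=269/31
seg 1: a=4, c=M1/2=-342/31, d=(M2−M1)/(6·1)=167/31, b=Δ1−h1·(2M1+M2)/6=-73/31
seg 2: a=-4, c=M2/2=159/31, d=(M3−M2)/(6·3)=-53/93, b=Δ2−h2·(2M2+M3)/6=-256/31
t_q=3/2 → seg 1, τ=1/2; S=4+-73/31·τ+-342/31·τ²+167/31·τ³=183/248

  seg 0: a=-1 b=269/31 c=0 d=-114/31
  seg 1: a=4 b=-73/31 c=-342/31 d=167/31
  seg 2: a=-4 b=-256/31 c=159/31 d=-53/93
S(3/2) = 183/248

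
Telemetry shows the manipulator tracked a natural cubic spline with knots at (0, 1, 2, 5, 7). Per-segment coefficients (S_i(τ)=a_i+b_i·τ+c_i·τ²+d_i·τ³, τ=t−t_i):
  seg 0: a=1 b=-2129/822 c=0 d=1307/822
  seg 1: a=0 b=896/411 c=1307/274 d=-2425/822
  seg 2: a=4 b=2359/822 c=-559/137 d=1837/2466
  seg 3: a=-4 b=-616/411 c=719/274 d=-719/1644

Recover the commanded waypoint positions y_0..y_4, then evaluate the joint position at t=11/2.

y_0 = S_0(0) = a_0 = 1
y_1 = S_1(0) = a_1 = 0
y_2 = S_2(0) = a_2 = 4
y_3 = S_3(0) = a_3 = -4
y_4 = S_3(2) = 0
t_q=11/2 is in segment 3 (τ=1/2); S_3(τ)=-18185/4384

y_0=1 y_1=0 y_2=4 y_3=-4 y_4=0
S(11/2) = -18185/4384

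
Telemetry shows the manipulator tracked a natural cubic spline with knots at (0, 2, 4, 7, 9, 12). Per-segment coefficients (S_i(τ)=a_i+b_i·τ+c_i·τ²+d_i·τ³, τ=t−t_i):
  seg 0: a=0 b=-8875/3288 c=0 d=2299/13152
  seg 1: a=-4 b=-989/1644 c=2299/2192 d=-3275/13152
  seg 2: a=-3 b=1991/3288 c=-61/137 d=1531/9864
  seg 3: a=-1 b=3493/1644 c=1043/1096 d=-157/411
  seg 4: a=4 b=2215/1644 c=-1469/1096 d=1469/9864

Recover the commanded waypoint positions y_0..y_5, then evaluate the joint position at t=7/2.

y_0 = S_0(0) = a_0 = 0
y_1 = S_1(0) = a_1 = -4
y_2 = S_2(0) = a_2 = -3
y_3 = S_3(0) = a_3 = -1
y_4 = S_4(0) = a_4 = 4
y_5 = S_4(3) = 0
t_q=7/2 is in segment 1 (τ=3/2); S_1(τ)=-118647/35072

y_0=0 y_1=-4 y_2=-3 y_3=-1 y_4=4 y_5=0
S(7/2) = -118647/35072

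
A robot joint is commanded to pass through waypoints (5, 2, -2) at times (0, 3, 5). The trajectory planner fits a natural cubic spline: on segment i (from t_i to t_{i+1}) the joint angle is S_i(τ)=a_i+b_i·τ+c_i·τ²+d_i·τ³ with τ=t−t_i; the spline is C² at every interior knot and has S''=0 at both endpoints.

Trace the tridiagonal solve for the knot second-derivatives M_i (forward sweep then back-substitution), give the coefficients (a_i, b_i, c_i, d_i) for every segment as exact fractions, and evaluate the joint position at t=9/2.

  seg 0: a=5 b=-7/10 c=0 d=-1/30
  seg 1: a=2 b=-8/5 c=-3/10 d=1/20
S(9/2) = -29/32

Δ: Δ0=-1, Δ1=-2
row 1: diag=10, rhs=-6; c'=1/5, d'=-3/5
back: M1=-3/5
M: M0=0, M1=-3/5, M2=0
seg 0: a=5, c=M0/2=0, d=(M1−M0)/(6·3)=-1/30, b=Δ0−h0·(2M0+M1)/6=-7/10
seg 1: a=2, c=M1/2=-3/10, d=(M2−M1)/(6·2)=1/20, b=Δ1−h1·(2M1+M2)/6=-8/5
t_q=9/2 → seg 1, τ=3/2; S=2+-8/5·τ+-3/10·τ²+1/20·τ³=-29/32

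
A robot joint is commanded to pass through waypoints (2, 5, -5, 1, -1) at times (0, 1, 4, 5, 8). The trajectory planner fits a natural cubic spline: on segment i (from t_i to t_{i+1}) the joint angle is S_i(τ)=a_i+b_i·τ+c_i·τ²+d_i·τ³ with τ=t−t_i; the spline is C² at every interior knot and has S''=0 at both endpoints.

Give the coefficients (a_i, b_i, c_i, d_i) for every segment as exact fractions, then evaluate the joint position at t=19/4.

  seg 0: a=2 b=1939/432 c=0 d=-643/432
  seg 1: a=5 b=5/216 c=-643/144 d=4337/3888
  seg 2: a=-5 b=1447/432 c=301/54 d=-421/144
  seg 3: a=1 b=1237/216 c=-1381/432 d=1381/3888
S(19/4) = -5399/9216

Δ: Δ0=3, Δ1=-10/3, Δ2=6, Δ3=-2/3
row 1: diag=8, rhs=-38; c'=3/8, d'=-19/4
row 2: denom=8−3·3/8=55/8; d'=(56−3·-19/4)/(55/8)=562/55
row 3: denom=8−1·8/55=432/55; d'=(-40−1·562/55)/(432/55)=-1381/216
back: M3=-1381/216
back: M2=562/55−8/55·-1381/216=301/27
back: M1=-19/4−3/8·301/27=-643/72
M: M0=0, M1=-643/72, M2=301/27, M3=-1381/216, M4=0
seg 0: a=2, c=M0/2=0, d=(M1−M0)/(6·1)=-643/432, b=Δ0−h0·(2M0+M1)/6=1939/432
seg 1: a=5, c=M1/2=-643/144, d=(M2−M1)/(6·3)=4337/3888, b=Δ1−h1·(2M1+M2)/6=5/216
seg 2: a=-5, c=M2/2=301/54, d=(M3−M2)/(6·1)=-421/144, b=Δ2−h2·(2M2+M3)/6=1447/432
seg 3: a=1, c=M3/2=-1381/432, d=(M4−M3)/(6·3)=1381/3888, b=Δ3−h3·(2M3+M4)/6=1237/216
t_q=19/4 → seg 2, τ=3/4; S=-5+1447/432·τ+301/54·τ²+-421/144·τ³=-5399/9216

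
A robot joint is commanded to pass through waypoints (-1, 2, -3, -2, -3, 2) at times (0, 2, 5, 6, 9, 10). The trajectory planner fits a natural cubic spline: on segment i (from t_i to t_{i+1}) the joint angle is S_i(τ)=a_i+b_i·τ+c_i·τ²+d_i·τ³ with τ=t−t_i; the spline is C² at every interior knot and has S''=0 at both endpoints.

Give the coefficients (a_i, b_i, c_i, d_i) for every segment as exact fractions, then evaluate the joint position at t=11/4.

  seg 0: a=-1 b=19027/7650 c=0 d=-944/3825
  seg 1: a=2 b=-3629/7650 c=-1888/1275 d=24863/68850
  seg 2: a=-3 b=88/225 c=2707/1530 d=-2959/2550
  seg 3: a=-2 b=3431/7650 c=-6548/3825 d=33307/68850
  seg 4: a=-3 b=12388/3825 c=6737/2550 d=-6737/7650
S(11/4) = 52421/54400

Δ: Δ0=3/2, Δ1=-5/3, Δ2=1, Δ3=-1/3, Δ4=5
row 1: diag=10, rhs=-19; c'=3/10, d'=-19/10
row 2: denom=8−3·3/10=71/10; d'=(16−3·-19/10)/(71/10)=217/71
row 3: denom=8−1·10/71=558/71; d'=(-8−1·217/71)/(558/71)=-785/558
row 4: denom=8−3·71/186=425/62; d'=(32−3·-785/558)/(425/62)=6737/1275
back: M4=6737/1275
back: M3=-785/558−71/186·6737/1275=-13096/3825
back: M2=217/71−10/71·-13096/3825=2707/765
back: M1=-19/10−3/10·2707/765=-3776/1275
M: M0=0, M1=-3776/1275, M2=2707/765, M3=-13096/3825, M4=6737/1275, M5=0
seg 0: a=-1, c=M0/2=0, d=(M1−M0)/(6·2)=-944/3825, b=Δ0−h0·(2M0+M1)/6=19027/7650
seg 1: a=2, c=M1/2=-1888/1275, d=(M2−M1)/(6·3)=24863/68850, b=Δ1−h1·(2M1+M2)/6=-3629/7650
seg 2: a=-3, c=M2/2=2707/1530, d=(M3−M2)/(6·1)=-2959/2550, b=Δ2−h2·(2M2+M3)/6=88/225
seg 3: a=-2, c=M3/2=-6548/3825, d=(M4−M3)/(6·3)=33307/68850, b=Δ3−h3·(2M3+M4)/6=3431/7650
seg 4: a=-3, c=M4/2=6737/2550, d=(M5−M4)/(6·1)=-6737/7650, b=Δ4−h4·(2M4+M5)/6=12388/3825
t_q=11/4 → seg 1, τ=3/4; S=2+-3629/7650·τ+-1888/1275·τ²+24863/68850·τ³=52421/54400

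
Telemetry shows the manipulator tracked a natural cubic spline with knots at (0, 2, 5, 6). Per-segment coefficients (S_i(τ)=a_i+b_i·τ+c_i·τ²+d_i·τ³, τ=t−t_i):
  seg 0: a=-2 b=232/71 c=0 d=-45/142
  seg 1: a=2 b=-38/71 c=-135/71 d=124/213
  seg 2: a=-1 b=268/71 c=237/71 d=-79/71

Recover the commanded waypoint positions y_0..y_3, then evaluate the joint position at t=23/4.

y_0=-2 y_1=2 y_2=-1 y_3=5
S(23/4) = 14719/4544

y_0 = S_0(0) = a_0 = -2
y_1 = S_1(0) = a_1 = 2
y_2 = S_2(0) = a_2 = -1
y_3 = S_2(1) = 5
t_q=23/4 is in segment 2 (τ=3/4); S_2(τ)=14719/4544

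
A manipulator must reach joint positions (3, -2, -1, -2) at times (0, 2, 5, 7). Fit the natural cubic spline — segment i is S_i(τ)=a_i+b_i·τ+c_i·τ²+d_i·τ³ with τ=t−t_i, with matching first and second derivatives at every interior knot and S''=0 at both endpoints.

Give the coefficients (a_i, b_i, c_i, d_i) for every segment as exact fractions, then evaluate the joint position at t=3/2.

  seg 0: a=3 b=-1735/546 c=0 d=185/1092
  seg 1: a=-2 b=-625/546 c=185/182 d=-11/63
  seg 2: a=-1 b=131/546 c=-101/182 d=101/1092
S(3/2) = -497/416

Δ: Δ0=-5/2, Δ1=1/3, Δ2=-1/2
row 1: diag=10, rhs=17; c'=3/10, d'=17/10
row 2: denom=10−3·3/10=91/10; d'=(-5−3·17/10)/(91/10)=-101/91
back: M2=-101/91
back: M1=17/10−3/10·-101/91=185/91
M: M0=0, M1=185/91, M2=-101/91, M3=0
seg 0: a=3, c=M0/2=0, d=(M1−M0)/(6·2)=185/1092, b=Δ0−h0·(2M0+M1)/6=-1735/546
seg 1: a=-2, c=M1/2=185/182, d=(M2−M1)/(6·3)=-11/63, b=Δ1−h1·(2M1+M2)/6=-625/546
seg 2: a=-1, c=M2/2=-101/182, d=(M3−M2)/(6·2)=101/1092, b=Δ2−h2·(2M2+M3)/6=131/546
t_q=3/2 → seg 0, τ=3/2; S=3+-1735/546·τ+0·τ²+185/1092·τ³=-497/416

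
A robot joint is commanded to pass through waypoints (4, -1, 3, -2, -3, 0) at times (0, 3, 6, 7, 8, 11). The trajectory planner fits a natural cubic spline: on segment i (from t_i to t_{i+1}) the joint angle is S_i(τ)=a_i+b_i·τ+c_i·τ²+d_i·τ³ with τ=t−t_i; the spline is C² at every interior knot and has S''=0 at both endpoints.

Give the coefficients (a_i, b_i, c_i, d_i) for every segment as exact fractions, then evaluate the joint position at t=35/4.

  seg 0: a=4 b=-948/289 c=0 d=1399/7803
  seg 1: a=-1 b=451/289 c=1399/867 d=-4394/7803
  seg 2: a=3 b=-1145/289 c=-2995/867 d=2095/867
  seg 3: a=-2 b=-3140/867 c=3290/867 d=-339/289
  seg 4: a=-3 b=389/867 c=239/867 d=-239/7803
S(35/4) = -46635/18496

Δ: Δ0=-5/3, Δ1=4/3, Δ2=-5, Δ3=-1, Δ4=1
row 1: diag=12, rhs=18; c'=1/4, d'=3/2
row 2: denom=8−3·1/4=29/4; d'=(-38−3·3/2)/(29/4)=-170/29
row 3: denom=4−1·4/29=112/29; d'=(24−1·-170/29)/(112/29)=433/56
row 4: denom=8−1·29/112=867/112; d'=(12−1·433/56)/(867/112)=478/867
back: M4=478/867
back: M3=433/56−29/112·478/867=6580/867
back: M2=-170/29−4/29·6580/867=-5990/867
back: M1=3/2−1/4·-5990/867=2798/867
M: M0=0, M1=2798/867, M2=-5990/867, M3=6580/867, M4=478/867, M5=0
seg 0: a=4, c=M0/2=0, d=(M1−M0)/(6·3)=1399/7803, b=Δ0−h0·(2M0+M1)/6=-948/289
seg 1: a=-1, c=M1/2=1399/867, d=(M2−M1)/(6·3)=-4394/7803, b=Δ1−h1·(2M1+M2)/6=451/289
seg 2: a=3, c=M2/2=-2995/867, d=(M3−M2)/(6·1)=2095/867, b=Δ2−h2·(2M2+M3)/6=-1145/289
seg 3: a=-2, c=M3/2=3290/867, d=(M4−M3)/(6·1)=-339/289, b=Δ3−h3·(2M3+M4)/6=-3140/867
seg 4: a=-3, c=M4/2=239/867, d=(M5−M4)/(6·3)=-239/7803, b=Δ4−h4·(2M4+M5)/6=389/867
t_q=35/4 → seg 4, τ=3/4; S=-3+389/867·τ+239/867·τ²+-239/7803·τ³=-46635/18496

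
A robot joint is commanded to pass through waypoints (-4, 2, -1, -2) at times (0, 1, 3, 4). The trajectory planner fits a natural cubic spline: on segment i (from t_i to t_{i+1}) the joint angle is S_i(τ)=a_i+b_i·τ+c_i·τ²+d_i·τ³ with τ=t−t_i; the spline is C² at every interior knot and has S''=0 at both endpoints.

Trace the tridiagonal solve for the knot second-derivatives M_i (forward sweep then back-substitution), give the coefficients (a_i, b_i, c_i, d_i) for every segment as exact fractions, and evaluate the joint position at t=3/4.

  seg 0: a=-4 b=119/16 c=0 d=-23/16
  seg 1: a=2 b=25/8 c=-69/16 d=1
  seg 2: a=-1 b=-17/8 c=27/16 d=-9/16
S(3/4) = 995/1024

Δ: Δ0=6, Δ1=-3/2, Δ2=-1
row 1: diag=6, rhs=-45; c'=1/3, d'=-15/2
row 2: denom=6−2·1/3=16/3; d'=(3−2·-15/2)/(16/3)=27/8
back: M2=27/8
back: M1=-15/2−1/3·27/8=-69/8
M: M0=0, M1=-69/8, M2=27/8, M3=0
seg 0: a=-4, c=M0/2=0, d=(M1−M0)/(6·1)=-23/16, b=Δ0−h0·(2M0+M1)/6=119/16
seg 1: a=2, c=M1/2=-69/16, d=(M2−M1)/(6·2)=1, b=Δ1−h1·(2M1+M2)/6=25/8
seg 2: a=-1, c=M2/2=27/16, d=(M3−M2)/(6·1)=-9/16, b=Δ2−h2·(2M2+M3)/6=-17/8
t_q=3/4 → seg 0, τ=3/4; S=-4+119/16·τ+0·τ²+-23/16·τ³=995/1024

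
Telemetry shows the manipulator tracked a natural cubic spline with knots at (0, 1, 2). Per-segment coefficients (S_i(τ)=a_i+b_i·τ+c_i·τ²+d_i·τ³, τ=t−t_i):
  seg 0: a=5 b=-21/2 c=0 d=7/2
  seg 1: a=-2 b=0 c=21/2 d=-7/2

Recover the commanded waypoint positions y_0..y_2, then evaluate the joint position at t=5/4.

y_0 = S_0(0) = a_0 = 5
y_1 = S_1(0) = a_1 = -2
y_2 = S_1(1) = 5
t_q=5/4 is in segment 1 (τ=1/4); S_1(τ)=-179/128

y_0=5 y_1=-2 y_2=5
S(5/4) = -179/128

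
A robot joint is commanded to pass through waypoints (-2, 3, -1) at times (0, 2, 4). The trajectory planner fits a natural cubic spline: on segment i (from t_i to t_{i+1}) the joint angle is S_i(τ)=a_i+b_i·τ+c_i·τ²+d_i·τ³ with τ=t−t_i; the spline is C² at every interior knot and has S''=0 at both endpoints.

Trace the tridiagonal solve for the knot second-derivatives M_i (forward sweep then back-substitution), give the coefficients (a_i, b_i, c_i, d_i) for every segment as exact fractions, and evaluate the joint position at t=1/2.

  seg 0: a=-2 b=29/8 c=0 d=-9/32
  seg 1: a=3 b=1/4 c=-27/16 d=9/32
S(1/2) = -57/256

Δ: Δ0=5/2, Δ1=-2
row 1: diag=8, rhs=-27; c'=1/4, d'=-27/8
back: M1=-27/8
M: M0=0, M1=-27/8, M2=0
seg 0: a=-2, c=M0/2=0, d=(M1−M0)/(6·2)=-9/32, b=Δ0−h0·(2M0+M1)/6=29/8
seg 1: a=3, c=M1/2=-27/16, d=(M2−M1)/(6·2)=9/32, b=Δ1−h1·(2M1+M2)/6=1/4
t_q=1/2 → seg 0, τ=1/2; S=-2+29/8·τ+0·τ²+-9/32·τ³=-57/256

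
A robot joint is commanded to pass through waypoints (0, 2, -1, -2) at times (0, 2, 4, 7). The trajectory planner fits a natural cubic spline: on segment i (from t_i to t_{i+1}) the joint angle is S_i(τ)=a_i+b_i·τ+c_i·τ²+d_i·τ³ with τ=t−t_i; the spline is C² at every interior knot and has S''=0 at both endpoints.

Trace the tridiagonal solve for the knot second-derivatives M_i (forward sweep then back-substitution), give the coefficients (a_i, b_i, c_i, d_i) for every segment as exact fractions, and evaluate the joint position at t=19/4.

  seg 0: a=0 b=98/57 c=0 d=-41/228
  seg 1: a=2 b=-25/57 c=-41/38 d=125/456
  seg 2: a=-1 b=-167/114 c=43/76 d=-43/684
S(19/4) = -8789/4864

Δ: Δ0=1, Δ1=-3/2, Δ2=-1/3
row 1: diag=8, rhs=-15; c'=1/4, d'=-15/8
row 2: denom=10−2·1/4=19/2; d'=(7−2·-15/8)/(19/2)=43/38
back: M2=43/38
back: M1=-15/8−1/4·43/38=-41/19
M: M0=0, M1=-41/19, M2=43/38, M3=0
seg 0: a=0, c=M0/2=0, d=(M1−M0)/(6·2)=-41/228, b=Δ0−h0·(2M0+M1)/6=98/57
seg 1: a=2, c=M1/2=-41/38, d=(M2−M1)/(6·2)=125/456, b=Δ1−h1·(2M1+M2)/6=-25/57
seg 2: a=-1, c=M2/2=43/76, d=(M3−M2)/(6·3)=-43/684, b=Δ2−h2·(2M2+M3)/6=-167/114
t_q=19/4 → seg 2, τ=3/4; S=-1+-167/114·τ+43/76·τ²+-43/684·τ³=-8789/4864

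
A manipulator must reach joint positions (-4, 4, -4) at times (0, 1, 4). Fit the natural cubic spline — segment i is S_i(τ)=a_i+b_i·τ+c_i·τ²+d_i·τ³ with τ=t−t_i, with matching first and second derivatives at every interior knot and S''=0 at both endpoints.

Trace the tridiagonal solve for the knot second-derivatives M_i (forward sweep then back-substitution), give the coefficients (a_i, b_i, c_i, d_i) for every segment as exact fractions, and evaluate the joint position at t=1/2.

Δ: Δ0=8, Δ1=-8/3
row 1: diag=8, rhs=-64; c'=3/8, d'=-8
back: M1=-8
M: M0=0, M1=-8, M2=0
seg 0: a=-4, c=M0/2=0, d=(M1−M0)/(6·1)=-4/3, b=Δ0−h0·(2M0+M1)/6=28/3
seg 1: a=4, c=M1/2=-4, d=(M2−M1)/(6·3)=4/9, b=Δ1−h1·(2M1+M2)/6=16/3
t_q=1/2 → seg 0, τ=1/2; S=-4+28/3·τ+0·τ²+-4/3·τ³=1/2

  seg 0: a=-4 b=28/3 c=0 d=-4/3
  seg 1: a=4 b=16/3 c=-4 d=4/9
S(1/2) = 1/2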